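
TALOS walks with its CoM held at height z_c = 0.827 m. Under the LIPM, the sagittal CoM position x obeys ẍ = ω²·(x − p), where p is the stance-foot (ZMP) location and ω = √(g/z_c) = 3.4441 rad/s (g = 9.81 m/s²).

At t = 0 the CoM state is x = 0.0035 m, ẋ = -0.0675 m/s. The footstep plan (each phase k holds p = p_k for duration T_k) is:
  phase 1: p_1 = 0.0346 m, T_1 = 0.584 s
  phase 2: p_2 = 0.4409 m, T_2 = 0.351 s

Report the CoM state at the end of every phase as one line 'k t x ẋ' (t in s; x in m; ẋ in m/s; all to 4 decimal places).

phase 1: p=0.0346, T=0.584, ωT=2.011354, cosh=3.803620, sinh=3.669813; start (x,ẋ)=(0.003500, -0.067500) → end (x,ẋ)=(-0.155616, -0.649824)
phase 2: p=0.4409, T=0.351, ωT=1.208879, cosh=1.824130, sinh=1.525598; start (x,ẋ)=(-0.155616, -0.649824) → end (x,ẋ)=(-0.935069, -4.319645)

1 0.5840 -0.1556 -0.6498
2 0.9350 -0.9351 -4.3196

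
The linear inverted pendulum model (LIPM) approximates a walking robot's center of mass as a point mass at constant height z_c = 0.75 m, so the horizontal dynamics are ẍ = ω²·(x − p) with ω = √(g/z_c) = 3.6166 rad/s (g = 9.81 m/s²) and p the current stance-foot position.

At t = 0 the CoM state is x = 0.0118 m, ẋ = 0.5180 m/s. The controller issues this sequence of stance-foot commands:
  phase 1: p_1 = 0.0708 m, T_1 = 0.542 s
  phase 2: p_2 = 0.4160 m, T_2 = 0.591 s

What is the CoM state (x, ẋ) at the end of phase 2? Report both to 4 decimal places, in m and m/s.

x = 1.4659, ẋ = 3.9564

phase 1: p=0.0708, T=0.542, ωT=1.960197, cosh=3.620779, sinh=3.479948; start (x,ẋ)=(0.011800, 0.518000) → end (x,ẋ)=(0.355602, 1.133014)
phase 2: p=0.4160, T=0.591, ωT=2.137411, cosh=4.297709, sinh=4.179749; start (x,ẋ)=(0.355602, 1.133014) → end (x,ẋ)=(1.465864, 3.956354)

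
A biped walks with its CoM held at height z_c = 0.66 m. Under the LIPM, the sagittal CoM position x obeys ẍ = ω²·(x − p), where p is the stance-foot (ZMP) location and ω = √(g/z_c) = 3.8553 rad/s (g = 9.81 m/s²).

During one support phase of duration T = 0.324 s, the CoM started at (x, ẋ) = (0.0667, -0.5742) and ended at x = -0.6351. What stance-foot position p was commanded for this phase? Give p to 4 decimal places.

ωT = 3.8553·0.324 = 1.249117; cosh(ωT) = 1.887010, sinh(ωT) = 1.600253
x(T) = p + (x₀−p)·cosh(ωT) + (ẋ₀/ω)·sinh(ωT) ⇒ p·(1 − cosh) = x(T) − x₀·cosh − (ẋ₀/ω)·sinh
numerator   = -0.6351 − (0.0667)·1.887010 − (-0.5742/3.8553)·1.600253 = -0.522625
denominator = 1 − 1.887010 = -0.887010
p = -0.522625 / -0.887010 = 0.5892

p = 0.5892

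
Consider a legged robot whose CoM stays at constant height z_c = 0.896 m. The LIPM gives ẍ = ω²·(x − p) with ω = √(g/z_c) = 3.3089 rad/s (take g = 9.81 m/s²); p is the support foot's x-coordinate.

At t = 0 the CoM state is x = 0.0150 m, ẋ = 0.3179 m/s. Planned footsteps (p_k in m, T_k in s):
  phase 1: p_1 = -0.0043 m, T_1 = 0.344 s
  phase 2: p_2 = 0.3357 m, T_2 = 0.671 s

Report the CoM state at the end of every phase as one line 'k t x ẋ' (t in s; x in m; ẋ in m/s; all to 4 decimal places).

1 0.3440 0.1635 0.6365
2 1.0150 0.4086 0.3721

phase 1: p=-0.0043, T=0.344, ωT=1.138262, cosh=1.720856, sinh=1.400481; start (x,ẋ)=(0.015000, 0.317900) → end (x,ẋ)=(0.163463, 0.636497)
phase 2: p=0.3357, T=0.671, ωT=2.220272, cosh=4.659207, sinh=4.550628; start (x,ẋ)=(0.163463, 0.636497) → end (x,ẋ)=(0.408566, 0.372097)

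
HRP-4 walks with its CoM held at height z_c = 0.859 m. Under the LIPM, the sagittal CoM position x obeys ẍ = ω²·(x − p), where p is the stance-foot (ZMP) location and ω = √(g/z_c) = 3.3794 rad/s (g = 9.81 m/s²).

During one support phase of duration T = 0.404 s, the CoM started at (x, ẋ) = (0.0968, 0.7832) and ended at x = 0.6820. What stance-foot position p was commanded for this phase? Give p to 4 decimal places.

p = -0.0514

ωT = 3.3794·0.404 = 1.365278; cosh(ωT) = 2.086060, sinh(ωT) = 1.830750
x(T) = p + (x₀−p)·cosh(ωT) + (ẋ₀/ω)·sinh(ωT) ⇒ p·(1 − cosh) = x(T) − x₀·cosh − (ẋ₀/ω)·sinh
numerator   = 0.6820 − (0.0968)·2.086060 − (0.7832/3.3794)·1.830750 = 0.055780
denominator = 1 − 2.086060 = -1.086060
p = 0.055780 / -1.086060 = -0.0514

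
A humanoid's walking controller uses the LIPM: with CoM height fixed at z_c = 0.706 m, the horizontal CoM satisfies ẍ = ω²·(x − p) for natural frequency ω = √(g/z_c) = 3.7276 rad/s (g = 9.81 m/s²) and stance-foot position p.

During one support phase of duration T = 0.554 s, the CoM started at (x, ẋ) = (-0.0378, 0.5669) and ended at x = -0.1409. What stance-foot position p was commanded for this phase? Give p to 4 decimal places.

ωT = 3.7276·0.554 = 2.065090; cosh(ωT) = 4.006409, sinh(ωT) = 3.879602
x(T) = p + (x₀−p)·cosh(ωT) + (ẋ₀/ω)·sinh(ωT) ⇒ p·(1 − cosh) = x(T) − x₀·cosh − (ẋ₀/ω)·sinh
numerator   = -0.1409 − (-0.0378)·4.006409 − (0.5669/3.7276)·3.879602 = -0.579474
denominator = 1 − 4.006409 = -3.006409
p = -0.579474 / -3.006409 = 0.1927

p = 0.1927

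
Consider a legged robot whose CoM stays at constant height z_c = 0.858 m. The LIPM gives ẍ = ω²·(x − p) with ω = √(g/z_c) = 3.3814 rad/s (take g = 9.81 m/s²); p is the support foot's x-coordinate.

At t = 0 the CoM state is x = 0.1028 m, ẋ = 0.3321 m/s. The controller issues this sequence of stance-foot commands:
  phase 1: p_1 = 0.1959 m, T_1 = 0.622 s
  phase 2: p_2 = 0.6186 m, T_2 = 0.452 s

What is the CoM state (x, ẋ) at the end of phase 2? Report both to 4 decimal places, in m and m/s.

x = -0.3077, ẋ = -2.8050

phase 1: p=0.1959, T=0.622, ωT=2.103231, cosh=4.157329, sinh=4.035267; start (x,ẋ)=(0.102800, 0.332100) → end (x,ẋ)=(0.205171, 0.110313)
phase 2: p=0.6186, T=0.452, ωT=1.528393, cosh=2.413822, sinh=2.196938; start (x,ẋ)=(0.205171, 0.110313) → end (x,ẋ)=(-0.307671, -2.804972)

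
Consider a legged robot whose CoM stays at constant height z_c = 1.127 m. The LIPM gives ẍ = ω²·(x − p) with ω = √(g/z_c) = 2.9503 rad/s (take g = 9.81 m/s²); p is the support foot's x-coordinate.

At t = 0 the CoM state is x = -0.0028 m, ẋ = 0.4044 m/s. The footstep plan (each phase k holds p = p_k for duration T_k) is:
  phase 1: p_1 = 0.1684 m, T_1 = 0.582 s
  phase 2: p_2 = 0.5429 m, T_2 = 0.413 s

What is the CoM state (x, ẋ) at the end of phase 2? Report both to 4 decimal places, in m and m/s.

x = -0.4753, ẋ = -2.6290

phase 1: p=0.1684, T=0.582, ωT=1.717075, cosh=2.873903, sinh=2.694312; start (x,ẋ)=(-0.002800, 0.404400) → end (x,ẋ)=(0.045699, -0.198667)
phase 2: p=0.5429, T=0.413, ωT=1.218474, cosh=1.838852, sinh=1.543171; start (x,ẋ)=(0.045699, -0.198667) → end (x,ẋ)=(-0.475292, -2.628983)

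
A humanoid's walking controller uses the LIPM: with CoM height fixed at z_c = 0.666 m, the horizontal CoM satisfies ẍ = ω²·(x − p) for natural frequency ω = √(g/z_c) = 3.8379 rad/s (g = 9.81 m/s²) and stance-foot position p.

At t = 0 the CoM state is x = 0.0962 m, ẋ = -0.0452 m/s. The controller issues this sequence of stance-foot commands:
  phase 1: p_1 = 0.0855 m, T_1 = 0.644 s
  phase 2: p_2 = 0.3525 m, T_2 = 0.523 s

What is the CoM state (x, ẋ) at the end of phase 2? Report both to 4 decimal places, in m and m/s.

phase 1: p=0.0855, T=0.644, ωT=2.471608, cosh=5.962958, sinh=5.878509; start (x,ẋ)=(0.096200, -0.045200) → end (x,ẋ)=(0.080071, -0.028122)
phase 2: p=0.3525, T=0.523, ωT=2.007222, cosh=3.788486, sinh=3.654125; start (x,ẋ)=(0.080071, -0.028122) → end (x,ẋ)=(-0.706369, -3.927130)

x = -0.7064, ẋ = -3.9271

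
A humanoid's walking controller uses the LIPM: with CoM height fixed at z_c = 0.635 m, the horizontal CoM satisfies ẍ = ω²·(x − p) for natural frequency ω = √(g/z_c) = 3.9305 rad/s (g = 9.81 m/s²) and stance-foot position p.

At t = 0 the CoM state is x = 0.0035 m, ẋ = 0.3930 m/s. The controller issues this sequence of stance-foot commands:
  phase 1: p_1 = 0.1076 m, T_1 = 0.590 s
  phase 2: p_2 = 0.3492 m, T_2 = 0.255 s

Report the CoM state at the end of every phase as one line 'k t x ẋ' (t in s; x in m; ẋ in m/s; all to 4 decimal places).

phase 1: p=0.1076, T=0.590, ωT=2.318995, cosh=5.131913, sinh=5.033540; start (x,ẋ)=(0.003500, 0.393000) → end (x,ẋ)=(0.076658, -0.042707)
phase 2: p=0.3492, T=0.255, ωT=1.002277, cosh=1.545761, sinh=1.178719; start (x,ẋ)=(0.076658, -0.042707) → end (x,ẋ)=(-0.084892, -1.328690)

1 0.5900 0.0767 -0.0427
2 0.8450 -0.0849 -1.3287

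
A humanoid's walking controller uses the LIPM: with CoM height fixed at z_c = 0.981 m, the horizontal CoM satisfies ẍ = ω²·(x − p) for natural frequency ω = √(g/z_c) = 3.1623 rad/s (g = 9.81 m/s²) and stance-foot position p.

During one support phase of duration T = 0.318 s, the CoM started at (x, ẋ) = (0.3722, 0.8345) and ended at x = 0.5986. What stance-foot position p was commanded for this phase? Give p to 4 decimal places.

ωT = 3.1623·0.318 = 1.005611; cosh(ωT) = 1.549699, sinh(ωT) = 1.183879
x(T) = p + (x₀−p)·cosh(ωT) + (ẋ₀/ω)·sinh(ωT) ⇒ p·(1 − cosh) = x(T) − x₀·cosh − (ẋ₀/ω)·sinh
numerator   = 0.5986 − (0.3722)·1.549699 − (0.8345/3.1623)·1.183879 = -0.290612
denominator = 1 − 1.549699 = -0.549699
p = -0.290612 / -0.549699 = 0.5287

p = 0.5287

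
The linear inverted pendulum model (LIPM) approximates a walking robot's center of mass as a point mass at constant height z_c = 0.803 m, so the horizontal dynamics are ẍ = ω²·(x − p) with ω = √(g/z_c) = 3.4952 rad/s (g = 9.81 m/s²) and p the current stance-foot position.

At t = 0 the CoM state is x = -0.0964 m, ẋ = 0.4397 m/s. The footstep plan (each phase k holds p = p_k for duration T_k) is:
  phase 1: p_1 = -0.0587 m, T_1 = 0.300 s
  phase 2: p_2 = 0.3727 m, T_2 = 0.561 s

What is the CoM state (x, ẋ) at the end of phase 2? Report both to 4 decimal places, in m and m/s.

x = -0.3011, ẋ = -2.1148

phase 1: p=-0.0587, T=0.300, ωT=1.048560, cosh=1.601991, sinh=1.251549; start (x,ẋ)=(-0.096400, 0.439700) → end (x,ẋ)=(0.038351, 0.539480)
phase 2: p=0.3727, T=0.561, ωT=1.960807, cosh=3.622902, sinh=3.482158; start (x,ẋ)=(0.038351, 0.539480) → end (x,ẋ)=(-0.301146, -2.114823)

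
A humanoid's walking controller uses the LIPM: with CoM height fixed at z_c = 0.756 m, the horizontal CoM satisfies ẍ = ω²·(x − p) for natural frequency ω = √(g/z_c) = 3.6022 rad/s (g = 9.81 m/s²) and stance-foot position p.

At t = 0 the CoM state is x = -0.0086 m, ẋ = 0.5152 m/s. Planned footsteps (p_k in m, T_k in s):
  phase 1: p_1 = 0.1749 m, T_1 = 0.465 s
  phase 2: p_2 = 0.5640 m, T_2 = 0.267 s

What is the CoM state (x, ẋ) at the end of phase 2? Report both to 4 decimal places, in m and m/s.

x = -0.3138, ẋ = -2.5420

phase 1: p=0.1749, T=0.465, ωT=1.675023, cosh=2.763111, sinh=2.575807; start (x,ẋ)=(-0.008600, 0.515200) → end (x,ẋ)=(0.036271, -0.279063)
phase 2: p=0.5640, T=0.267, ωT=0.961787, cosh=1.499289, sinh=1.117080; start (x,ẋ)=(0.036271, -0.279063) → end (x,ẋ)=(-0.313759, -2.541950)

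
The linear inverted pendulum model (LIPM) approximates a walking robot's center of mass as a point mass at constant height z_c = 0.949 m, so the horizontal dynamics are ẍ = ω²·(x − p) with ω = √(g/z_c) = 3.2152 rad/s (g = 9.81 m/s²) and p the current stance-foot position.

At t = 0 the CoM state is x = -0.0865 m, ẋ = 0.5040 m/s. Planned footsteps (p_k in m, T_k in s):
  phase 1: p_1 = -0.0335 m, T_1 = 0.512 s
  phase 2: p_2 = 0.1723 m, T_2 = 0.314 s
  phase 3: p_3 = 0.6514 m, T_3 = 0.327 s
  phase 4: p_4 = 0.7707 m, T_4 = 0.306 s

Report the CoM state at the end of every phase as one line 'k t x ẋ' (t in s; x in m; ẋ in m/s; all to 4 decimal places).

1 0.5120 0.2154 0.9302
2 0.8260 0.5836 1.6107
3 1.1530 1.1717 2.3121
4 1.4590 2.2093 5.0077

phase 1: p=-0.0335, T=0.512, ωT=1.646182, cosh=2.689962, sinh=2.497178; start (x,ẋ)=(-0.086500, 0.504000) → end (x,ẋ)=(0.215378, 0.930208)
phase 2: p=0.1723, T=0.314, ωT=1.009573, cosh=1.554401, sinh=1.190027; start (x,ẋ)=(0.215378, 0.930208) → end (x,ẋ)=(0.583554, 1.610741)
phase 3: p=0.6514, T=0.327, ωT=1.051370, cosh=1.605514, sinh=1.256056; start (x,ẋ)=(0.583554, 1.610741) → end (x,ẋ)=(1.171727, 2.312074)
phase 4: p=0.7707, T=0.306, ωT=0.983851, cosh=1.524303, sinh=1.150434; start (x,ẋ)=(1.171727, 2.312074) → end (x,ẋ)=(2.209273, 5.007651)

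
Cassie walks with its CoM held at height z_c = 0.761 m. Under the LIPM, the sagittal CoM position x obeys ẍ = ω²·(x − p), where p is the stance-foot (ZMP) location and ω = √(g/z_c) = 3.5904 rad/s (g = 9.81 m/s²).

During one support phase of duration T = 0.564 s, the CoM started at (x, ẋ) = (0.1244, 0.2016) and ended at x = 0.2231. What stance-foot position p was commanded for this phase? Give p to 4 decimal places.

p = 0.1630

ωT = 3.5904·0.564 = 2.024986; cosh(ωT) = 3.853999, sinh(ωT) = 3.722003
x(T) = p + (x₀−p)·cosh(ωT) + (ẋ₀/ω)·sinh(ωT) ⇒ p·(1 − cosh) = x(T) − x₀·cosh − (ẋ₀/ω)·sinh
numerator   = 0.2231 − (0.1244)·3.853999 − (0.2016/3.5904)·3.722003 = -0.465327
denominator = 1 − 3.853999 = -2.853999
p = -0.465327 / -2.853999 = 0.1630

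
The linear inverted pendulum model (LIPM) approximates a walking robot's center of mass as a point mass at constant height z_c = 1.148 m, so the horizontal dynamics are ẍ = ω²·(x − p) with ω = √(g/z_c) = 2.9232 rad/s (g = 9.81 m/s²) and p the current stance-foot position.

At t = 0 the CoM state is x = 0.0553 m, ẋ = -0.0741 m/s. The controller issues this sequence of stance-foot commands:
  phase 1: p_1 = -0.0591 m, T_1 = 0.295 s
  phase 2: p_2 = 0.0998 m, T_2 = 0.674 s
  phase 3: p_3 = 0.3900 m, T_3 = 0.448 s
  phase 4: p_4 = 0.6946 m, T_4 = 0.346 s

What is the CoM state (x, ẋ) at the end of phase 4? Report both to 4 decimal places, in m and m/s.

x = 0.6284, ẋ = 0.2175

phase 1: p=-0.0591, T=0.295, ωT=0.862344, cosh=1.395439, sinh=0.973268; start (x,ẋ)=(0.055300, -0.074100) → end (x,ẋ)=(0.075867, 0.222072)
phase 2: p=0.0998, T=0.674, ωT=1.970237, cosh=3.655899, sinh=3.516475; start (x,ẋ)=(0.075867, 0.222072) → end (x,ẋ)=(0.279446, 0.565857)
phase 3: p=0.3900, T=0.448, ωT=1.309594, cosh=1.987299, sinh=1.717369; start (x,ẋ)=(0.279446, 0.565857) → end (x,ẋ)=(0.502735, 0.569522)
phase 4: p=0.6946, T=0.346, ωT=1.011427, cosh=1.556611, sinh=1.192911; start (x,ẋ)=(0.502735, 0.569522) → end (x,ẋ)=(0.628354, 0.217469)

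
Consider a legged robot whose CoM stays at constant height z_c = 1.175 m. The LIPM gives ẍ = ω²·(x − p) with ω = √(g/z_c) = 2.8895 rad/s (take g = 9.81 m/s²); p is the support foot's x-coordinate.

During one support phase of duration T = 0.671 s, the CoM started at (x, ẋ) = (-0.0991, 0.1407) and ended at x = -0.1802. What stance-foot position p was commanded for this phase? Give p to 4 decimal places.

ωT = 2.8895·0.671 = 1.938855; cosh(ωT) = 3.547326, sinh(ωT) = 3.403458
x(T) = p + (x₀−p)·cosh(ωT) + (ẋ₀/ω)·sinh(ωT) ⇒ p·(1 − cosh) = x(T) − x₀·cosh − (ẋ₀/ω)·sinh
numerator   = -0.1802 − (-0.0991)·3.547326 − (0.1407/2.8895)·3.403458 = 0.005614
denominator = 1 − 3.547326 = -2.547326
p = 0.005614 / -2.547326 = -0.0022

p = -0.0022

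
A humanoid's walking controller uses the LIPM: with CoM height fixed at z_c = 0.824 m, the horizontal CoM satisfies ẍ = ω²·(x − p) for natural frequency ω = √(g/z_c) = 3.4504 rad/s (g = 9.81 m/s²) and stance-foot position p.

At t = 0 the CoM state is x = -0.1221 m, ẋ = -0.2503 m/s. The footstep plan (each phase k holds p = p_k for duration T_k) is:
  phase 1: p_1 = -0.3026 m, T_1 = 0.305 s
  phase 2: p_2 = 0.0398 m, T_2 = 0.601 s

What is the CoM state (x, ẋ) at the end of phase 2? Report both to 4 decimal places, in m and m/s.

phase 1: p=-0.3026, T=0.305, ωT=1.052372, cosh=1.606773, sinh=1.257664; start (x,ẋ)=(-0.122100, -0.250300) → end (x,ẋ)=(-0.103811, 0.381095)
phase 2: p=0.0398, T=0.601, ωT=2.073690, cosh=4.039922, sinh=3.914201; start (x,ẋ)=(-0.103811, 0.381095) → end (x,ẋ)=(-0.108058, -0.399959)

x = -0.1081, ẋ = -0.4000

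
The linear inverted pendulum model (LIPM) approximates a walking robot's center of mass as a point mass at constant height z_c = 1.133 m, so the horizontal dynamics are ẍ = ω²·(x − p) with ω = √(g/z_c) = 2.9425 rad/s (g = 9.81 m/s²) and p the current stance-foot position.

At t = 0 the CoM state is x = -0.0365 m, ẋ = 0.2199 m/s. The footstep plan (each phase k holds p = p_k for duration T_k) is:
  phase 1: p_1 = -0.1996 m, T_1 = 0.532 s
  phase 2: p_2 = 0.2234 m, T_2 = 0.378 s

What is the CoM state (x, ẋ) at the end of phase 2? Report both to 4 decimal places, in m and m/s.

phase 1: p=-0.1996, T=0.532, ωT=1.565410, cosh=2.496819, sinh=2.287817; start (x,ẋ)=(-0.036500, 0.219900) → end (x,ẋ)=(0.378605, 1.647024)
phase 2: p=0.2234, T=0.378, ωT=1.112265, cosh=1.685026, sinh=1.356213; start (x,ẋ)=(0.378605, 1.647024) → end (x,ẋ)=(1.244046, 3.394649)

x = 1.2440, ẋ = 3.3946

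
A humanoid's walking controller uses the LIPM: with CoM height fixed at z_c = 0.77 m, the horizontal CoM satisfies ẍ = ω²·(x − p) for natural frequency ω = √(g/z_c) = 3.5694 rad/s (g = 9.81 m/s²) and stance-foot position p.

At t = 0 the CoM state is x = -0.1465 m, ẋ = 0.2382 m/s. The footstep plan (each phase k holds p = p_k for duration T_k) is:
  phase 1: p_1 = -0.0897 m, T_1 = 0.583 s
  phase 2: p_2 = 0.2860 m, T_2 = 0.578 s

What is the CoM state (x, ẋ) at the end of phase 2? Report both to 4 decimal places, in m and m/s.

phase 1: p=-0.0897, T=0.583, ωT=2.080960, cosh=4.068484, sinh=3.943674; start (x,ẋ)=(-0.146500, 0.238200) → end (x,ẋ)=(-0.057613, 0.169565)
phase 2: p=0.2860, T=0.578, ωT=2.063113, cosh=3.998746, sinh=3.871688; start (x,ẋ)=(-0.057613, 0.169565) → end (x,ẋ)=(-0.904096, -4.070550)

x = -0.9041, ẋ = -4.0706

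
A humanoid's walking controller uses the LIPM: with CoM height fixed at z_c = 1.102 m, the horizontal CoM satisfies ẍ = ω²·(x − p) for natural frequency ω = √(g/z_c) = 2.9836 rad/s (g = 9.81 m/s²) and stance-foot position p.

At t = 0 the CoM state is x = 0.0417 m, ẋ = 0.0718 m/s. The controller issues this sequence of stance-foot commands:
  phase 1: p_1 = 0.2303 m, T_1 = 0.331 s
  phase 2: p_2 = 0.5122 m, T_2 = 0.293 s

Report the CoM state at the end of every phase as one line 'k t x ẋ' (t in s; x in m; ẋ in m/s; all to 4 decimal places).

phase 1: p=0.2303, T=0.331, ωT=0.987572, cosh=1.528594, sinh=1.156113; start (x,ẋ)=(0.041700, 0.071800) → end (x,ẋ)=(-0.030171, -0.540800)
phase 2: p=0.5122, T=0.293, ωT=0.874195, cosh=1.407071, sinh=0.989873; start (x,ẋ)=(-0.030171, -0.540800) → end (x,ẋ)=(-0.430377, -2.362775)

1 0.3310 -0.0302 -0.5408
2 0.6240 -0.4304 -2.3628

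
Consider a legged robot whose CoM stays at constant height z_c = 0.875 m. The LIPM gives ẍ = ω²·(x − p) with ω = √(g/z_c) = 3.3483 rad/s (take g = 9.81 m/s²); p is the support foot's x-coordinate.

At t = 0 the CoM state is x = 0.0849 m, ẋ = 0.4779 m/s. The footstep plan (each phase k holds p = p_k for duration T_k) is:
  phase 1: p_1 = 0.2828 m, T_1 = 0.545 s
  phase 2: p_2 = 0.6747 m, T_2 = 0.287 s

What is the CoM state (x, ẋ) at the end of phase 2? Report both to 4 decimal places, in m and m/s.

phase 1: p=0.2828, T=0.545, ωT=1.824824, cosh=3.181473, sinh=3.020227; start (x,ẋ)=(0.084900, 0.477900) → end (x,ẋ)=(0.084261, -0.480863)
phase 2: p=0.6747, T=0.287, ωT=0.960962, cosh=1.498368, sinh=1.115843; start (x,ẋ)=(0.084261, -0.480863) → end (x,ẋ)=(-0.370245, -2.926494)

x = -0.3702, ẋ = -2.9265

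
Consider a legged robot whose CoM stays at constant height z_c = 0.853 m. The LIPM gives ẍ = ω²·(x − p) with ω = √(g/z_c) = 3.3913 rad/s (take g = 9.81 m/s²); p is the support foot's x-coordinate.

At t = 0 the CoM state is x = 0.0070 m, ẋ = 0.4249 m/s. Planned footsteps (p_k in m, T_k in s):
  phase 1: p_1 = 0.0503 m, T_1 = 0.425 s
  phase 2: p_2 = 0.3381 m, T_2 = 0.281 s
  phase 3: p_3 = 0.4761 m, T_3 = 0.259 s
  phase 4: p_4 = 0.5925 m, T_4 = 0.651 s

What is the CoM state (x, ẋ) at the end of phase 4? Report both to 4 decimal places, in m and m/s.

x = 0.2068, ẋ = -1.2237

phase 1: p=0.0503, T=0.425, ωT=1.441303, cosh=2.231408, sinh=1.994789; start (x,ẋ)=(0.007000, 0.424900) → end (x,ẋ)=(0.203609, 0.655204)
phase 2: p=0.3381, T=0.281, ωT=0.952955, cosh=1.489481, sinh=1.103881; start (x,ẋ)=(0.203609, 0.655204) → end (x,ẋ)=(0.351050, 0.472436)
phase 3: p=0.4761, T=0.259, ωT=0.878347, cosh=1.411193, sinh=0.995724; start (x,ẋ)=(0.351050, 0.472436) → end (x,ẋ)=(0.438343, 0.244431)
phase 4: p=0.5925, T=0.651, ωT=2.207736, cosh=4.602527, sinh=4.492578; start (x,ẋ)=(0.438343, 0.244431) → end (x,ẋ)=(0.206797, -1.223680)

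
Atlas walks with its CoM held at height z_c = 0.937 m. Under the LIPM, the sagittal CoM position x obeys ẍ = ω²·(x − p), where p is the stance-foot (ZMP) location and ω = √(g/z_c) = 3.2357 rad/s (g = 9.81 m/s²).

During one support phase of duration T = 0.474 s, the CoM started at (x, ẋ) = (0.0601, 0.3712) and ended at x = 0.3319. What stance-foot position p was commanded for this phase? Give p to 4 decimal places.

ωT = 3.2357·0.474 = 1.533722; cosh(ωT) = 2.425564, sinh(ωT) = 2.209833
x(T) = p + (x₀−p)·cosh(ωT) + (ẋ₀/ω)·sinh(ωT) ⇒ p·(1 − cosh) = x(T) − x₀·cosh − (ẋ₀/ω)·sinh
numerator   = 0.3319 − (0.0601)·2.425564 − (0.3712/3.2357)·2.209833 = -0.067389
denominator = 1 − 2.425564 = -1.425564
p = -0.067389 / -1.425564 = 0.0473

p = 0.0473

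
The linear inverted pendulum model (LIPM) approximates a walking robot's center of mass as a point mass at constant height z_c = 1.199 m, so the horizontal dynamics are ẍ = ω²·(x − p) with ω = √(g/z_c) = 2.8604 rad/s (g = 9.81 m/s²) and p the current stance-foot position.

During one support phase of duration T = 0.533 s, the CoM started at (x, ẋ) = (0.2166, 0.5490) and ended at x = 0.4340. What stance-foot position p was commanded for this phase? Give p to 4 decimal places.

p = 0.3607

ωT = 2.8604·0.533 = 1.524593; cosh(ωT) = 2.405492, sinh(ωT) = 2.187783
x(T) = p + (x₀−p)·cosh(ωT) + (ẋ₀/ω)·sinh(ωT) ⇒ p·(1 − cosh) = x(T) − x₀·cosh − (ẋ₀/ω)·sinh
numerator   = 0.4340 − (0.2166)·2.405492 − (0.5490/2.8604)·2.187783 = -0.506933
denominator = 1 − 2.405492 = -1.405492
p = -0.506933 / -1.405492 = 0.3607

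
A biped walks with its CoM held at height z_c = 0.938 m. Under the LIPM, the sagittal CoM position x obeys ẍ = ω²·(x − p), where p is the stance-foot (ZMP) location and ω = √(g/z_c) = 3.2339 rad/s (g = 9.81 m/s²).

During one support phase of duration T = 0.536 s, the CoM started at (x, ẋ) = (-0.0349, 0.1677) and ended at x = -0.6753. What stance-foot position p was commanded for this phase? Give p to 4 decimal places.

p = 0.3731

ωT = 3.2339·0.536 = 1.733370; cosh(ωT) = 2.918193, sinh(ωT) = 2.741505
x(T) = p + (x₀−p)·cosh(ωT) + (ẋ₀/ω)·sinh(ωT) ⇒ p·(1 − cosh) = x(T) − x₀·cosh − (ẋ₀/ω)·sinh
numerator   = -0.6753 − (-0.0349)·2.918193 − (0.1677/3.2339)·2.741505 = -0.715621
denominator = 1 − 2.918193 = -1.918193
p = -0.715621 / -1.918193 = 0.3731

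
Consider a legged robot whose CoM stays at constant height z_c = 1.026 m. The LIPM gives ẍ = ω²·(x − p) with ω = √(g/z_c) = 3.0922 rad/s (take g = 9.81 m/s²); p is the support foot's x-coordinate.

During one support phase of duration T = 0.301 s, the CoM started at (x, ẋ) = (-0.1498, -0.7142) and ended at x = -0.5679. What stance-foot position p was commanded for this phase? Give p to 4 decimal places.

ωT = 3.0922·0.301 = 0.930752; cosh(ωT) = 1.465337, sinh(ωT) = 1.071080
x(T) = p + (x₀−p)·cosh(ωT) + (ẋ₀/ω)·sinh(ωT) ⇒ p·(1 − cosh) = x(T) − x₀·cosh − (ẋ₀/ω)·sinh
numerator   = -0.5679 − (-0.1498)·1.465337 − (-0.7142/3.0922)·1.071080 = -0.101007
denominator = 1 − 1.465337 = -0.465337
p = -0.101007 / -0.465337 = 0.2171

p = 0.2171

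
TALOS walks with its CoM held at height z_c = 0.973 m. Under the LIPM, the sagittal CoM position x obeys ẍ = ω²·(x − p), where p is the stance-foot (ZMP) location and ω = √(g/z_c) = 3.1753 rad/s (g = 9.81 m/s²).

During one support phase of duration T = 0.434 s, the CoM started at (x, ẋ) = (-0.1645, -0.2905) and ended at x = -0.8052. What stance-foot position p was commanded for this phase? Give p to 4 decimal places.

p = 0.2597

ωT = 3.1753·0.434 = 1.378080; cosh(ωT) = 2.109670, sinh(ωT) = 1.857608
x(T) = p + (x₀−p)·cosh(ωT) + (ẋ₀/ω)·sinh(ωT) ⇒ p·(1 − cosh) = x(T) − x₀·cosh − (ẋ₀/ω)·sinh
numerator   = -0.8052 − (-0.1645)·2.109670 − (-0.2905/3.1753)·1.857608 = -0.288212
denominator = 1 − 2.109670 = -1.109670
p = -0.288212 / -1.109670 = 0.2597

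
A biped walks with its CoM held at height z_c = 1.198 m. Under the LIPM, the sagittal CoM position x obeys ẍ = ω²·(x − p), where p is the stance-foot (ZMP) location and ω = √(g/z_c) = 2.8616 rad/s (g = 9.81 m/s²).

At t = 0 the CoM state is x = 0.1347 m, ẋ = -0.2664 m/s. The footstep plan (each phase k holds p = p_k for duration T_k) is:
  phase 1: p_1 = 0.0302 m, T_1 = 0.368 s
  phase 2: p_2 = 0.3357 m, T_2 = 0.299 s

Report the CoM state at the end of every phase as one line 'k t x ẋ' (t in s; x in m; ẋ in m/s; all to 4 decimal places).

phase 1: p=0.0302, T=0.368, ωT=1.053069, cosh=1.607650, sinh=1.258784; start (x,ẋ)=(0.134700, -0.266400) → end (x,ẋ)=(0.081013, -0.051855)
phase 2: p=0.3357, T=0.299, ωT=0.855618, cosh=1.388925, sinh=0.963904; start (x,ẋ)=(0.081013, -0.051855) → end (x,ẋ)=(-0.035508, -0.774527)

1 0.3680 0.0810 -0.0519
2 0.6670 -0.0355 -0.7745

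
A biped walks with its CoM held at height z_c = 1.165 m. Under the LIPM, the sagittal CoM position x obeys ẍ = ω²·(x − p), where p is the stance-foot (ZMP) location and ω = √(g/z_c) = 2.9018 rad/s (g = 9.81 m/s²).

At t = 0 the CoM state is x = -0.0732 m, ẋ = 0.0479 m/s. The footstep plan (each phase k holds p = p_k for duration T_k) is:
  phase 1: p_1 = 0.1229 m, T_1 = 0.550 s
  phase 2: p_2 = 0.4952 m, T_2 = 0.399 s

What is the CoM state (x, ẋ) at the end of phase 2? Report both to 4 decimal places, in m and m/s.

x = -1.5726, ẋ = -5.6216

phase 1: p=0.1229, T=0.550, ωT=1.595990, cosh=2.567959, sinh=2.365251; start (x,ẋ)=(-0.073200, 0.047900) → end (x,ẋ)=(-0.341634, -1.222924)
phase 2: p=0.4952, T=0.399, ωT=1.157818, cosh=1.748576, sinh=1.434405; start (x,ẋ)=(-0.341634, -1.222924) → end (x,ẋ)=(-1.572578, -5.621576)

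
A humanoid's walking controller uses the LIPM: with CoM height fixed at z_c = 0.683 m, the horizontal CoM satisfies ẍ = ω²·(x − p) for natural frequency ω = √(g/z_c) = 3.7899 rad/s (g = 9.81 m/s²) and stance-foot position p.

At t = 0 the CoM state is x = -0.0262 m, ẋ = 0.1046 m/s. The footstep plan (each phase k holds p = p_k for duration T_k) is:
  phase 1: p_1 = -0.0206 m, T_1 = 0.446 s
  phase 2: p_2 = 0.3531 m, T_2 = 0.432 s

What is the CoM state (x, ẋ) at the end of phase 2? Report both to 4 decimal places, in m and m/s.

phase 1: p=-0.0206, T=0.446, ωT=1.690295, cosh=2.802773, sinh=2.618308; start (x,ẋ)=(-0.026200, 0.104600) → end (x,ẋ)=(0.035969, 0.237601)
phase 2: p=0.3531, T=0.432, ωT=1.637237, cosh=2.667731, sinh=2.473214; start (x,ẋ)=(0.035969, 0.237601) → end (x,ẋ)=(-0.337867, -2.338689)

x = -0.3379, ẋ = -2.3387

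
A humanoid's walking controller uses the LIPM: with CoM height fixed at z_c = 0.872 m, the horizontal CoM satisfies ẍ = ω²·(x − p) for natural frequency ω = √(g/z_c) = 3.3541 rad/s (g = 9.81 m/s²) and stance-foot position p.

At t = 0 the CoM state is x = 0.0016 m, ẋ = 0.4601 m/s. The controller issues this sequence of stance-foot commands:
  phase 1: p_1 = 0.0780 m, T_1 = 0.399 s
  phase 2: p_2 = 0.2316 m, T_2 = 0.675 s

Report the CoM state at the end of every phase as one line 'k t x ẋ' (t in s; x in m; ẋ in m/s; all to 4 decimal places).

1 0.3990 0.1658 0.4825
2 1.0740 0.5965 1.2969

phase 1: p=0.0780, T=0.399, ωT=1.338286, cosh=2.037399, sinh=1.775104; start (x,ẋ)=(0.001600, 0.460100) → end (x,ẋ)=(0.165843, 0.482531)
phase 2: p=0.2316, T=0.675, ωT=2.264018, cosh=4.862799, sinh=4.758867; start (x,ẋ)=(0.165843, 0.482531) → end (x,ẋ)=(0.596464, 1.296862)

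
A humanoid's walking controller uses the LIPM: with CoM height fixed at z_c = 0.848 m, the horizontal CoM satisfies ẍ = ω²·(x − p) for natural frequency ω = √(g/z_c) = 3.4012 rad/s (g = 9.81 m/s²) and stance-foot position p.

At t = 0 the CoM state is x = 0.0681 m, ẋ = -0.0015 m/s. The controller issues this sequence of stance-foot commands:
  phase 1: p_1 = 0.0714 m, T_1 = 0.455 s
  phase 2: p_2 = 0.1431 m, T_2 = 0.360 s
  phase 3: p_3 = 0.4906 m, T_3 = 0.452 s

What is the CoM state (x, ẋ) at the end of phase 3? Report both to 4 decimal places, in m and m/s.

phase 1: p=0.0714, T=0.455, ωT=1.547546, cosh=2.456346, sinh=2.243576; start (x,ẋ)=(0.068100, -0.001500) → end (x,ẋ)=(0.062305, -0.028866)
phase 2: p=0.1431, T=0.360, ωT=1.224432, cosh=1.848079, sinh=1.554154; start (x,ẋ)=(0.062305, -0.028866) → end (x,ẋ)=(-0.019407, -0.480431)
phase 3: p=0.4906, T=0.452, ωT=1.537342, cosh=2.433581, sinh=2.218629; start (x,ẋ)=(-0.019407, -0.480431) → end (x,ẋ)=(-1.063931, -5.017678)

x = -1.0639, ẋ = -5.0177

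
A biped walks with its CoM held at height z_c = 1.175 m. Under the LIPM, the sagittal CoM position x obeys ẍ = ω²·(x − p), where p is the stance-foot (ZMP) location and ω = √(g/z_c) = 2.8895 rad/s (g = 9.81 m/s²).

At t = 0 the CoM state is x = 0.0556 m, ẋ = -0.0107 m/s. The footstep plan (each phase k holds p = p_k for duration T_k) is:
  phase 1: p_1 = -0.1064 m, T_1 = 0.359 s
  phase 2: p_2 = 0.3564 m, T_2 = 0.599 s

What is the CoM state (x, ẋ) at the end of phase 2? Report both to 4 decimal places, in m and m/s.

x = 0.2751, ẋ = -0.0282

phase 1: p=-0.1064, T=0.359, ωT=1.037330, cosh=1.588037, sinh=1.233638; start (x,ẋ)=(0.055600, -0.010700) → end (x,ẋ)=(0.146294, 0.560472)
phase 2: p=0.3564, T=0.599, ωT=1.730810, cosh=2.911184, sinh=2.734043; start (x,ẋ)=(0.146294, 0.560472) → end (x,ẋ)=(0.275061, -0.028205)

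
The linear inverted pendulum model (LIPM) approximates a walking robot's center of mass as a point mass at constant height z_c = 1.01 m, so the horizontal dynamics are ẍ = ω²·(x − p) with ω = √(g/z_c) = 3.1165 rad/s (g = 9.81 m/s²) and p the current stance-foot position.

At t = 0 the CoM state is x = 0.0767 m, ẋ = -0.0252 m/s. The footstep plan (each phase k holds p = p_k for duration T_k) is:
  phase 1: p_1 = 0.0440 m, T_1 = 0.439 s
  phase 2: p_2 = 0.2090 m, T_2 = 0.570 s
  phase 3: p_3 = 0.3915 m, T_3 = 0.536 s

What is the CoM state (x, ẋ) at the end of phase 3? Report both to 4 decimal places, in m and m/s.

x = -1.1857, ẋ = -4.7929

phase 1: p=0.0440, T=0.439, ωT=1.368143, cosh=2.091315, sinh=1.836736; start (x,ẋ)=(0.076700, -0.025200) → end (x,ẋ)=(0.097534, 0.134480)
phase 2: p=0.2090, T=0.570, ωT=1.776405, cosh=3.038911, sinh=2.869666; start (x,ẋ)=(0.097534, 0.134480) → end (x,ẋ)=(-0.005906, -0.588202)
phase 3: p=0.3915, T=0.536, ωT=1.670444, cosh=2.751345, sinh=2.563182; start (x,ẋ)=(-0.005906, -0.588202) → end (x,ẋ)=(-1.185671, -4.792887)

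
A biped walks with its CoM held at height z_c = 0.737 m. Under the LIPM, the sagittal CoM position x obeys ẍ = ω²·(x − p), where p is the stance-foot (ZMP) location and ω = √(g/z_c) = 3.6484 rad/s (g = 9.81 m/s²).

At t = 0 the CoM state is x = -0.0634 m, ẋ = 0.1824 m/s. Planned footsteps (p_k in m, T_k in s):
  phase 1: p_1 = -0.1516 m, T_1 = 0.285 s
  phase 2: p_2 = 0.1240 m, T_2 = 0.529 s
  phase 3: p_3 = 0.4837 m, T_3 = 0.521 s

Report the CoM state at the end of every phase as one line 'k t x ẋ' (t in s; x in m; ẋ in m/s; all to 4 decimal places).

1 0.2850 0.0506 0.6884
2 0.8140 0.5022 1.5185
3 1.3350 1.9083 5.4142

phase 1: p=-0.1516, T=0.285, ωT=1.039794, cosh=1.591081, sinh=1.237553; start (x,ẋ)=(-0.063400, 0.182400) → end (x,ẋ)=(0.050604, 0.688444)
phase 2: p=0.1240, T=0.529, ωT=1.930004, cosh=3.517341, sinh=3.372194; start (x,ẋ)=(0.050604, 0.688444) → end (x,ẋ)=(0.502167, 1.518496)
phase 3: p=0.4837, T=0.521, ωT=1.900816, cosh=3.420401, sinh=3.270954; start (x,ẋ)=(0.502167, 1.518496) → end (x,ẋ)=(1.908263, 5.414242)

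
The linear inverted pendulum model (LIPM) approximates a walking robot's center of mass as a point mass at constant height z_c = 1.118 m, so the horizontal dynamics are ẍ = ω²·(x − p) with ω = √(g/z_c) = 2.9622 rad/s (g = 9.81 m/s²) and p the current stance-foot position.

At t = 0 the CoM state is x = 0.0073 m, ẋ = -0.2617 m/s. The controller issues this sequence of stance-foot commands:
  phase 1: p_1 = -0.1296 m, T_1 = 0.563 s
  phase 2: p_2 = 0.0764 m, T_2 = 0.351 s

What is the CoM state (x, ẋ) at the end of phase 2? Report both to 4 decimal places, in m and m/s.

x = 0.1201, ẋ = 0.3007

phase 1: p=-0.1296, T=0.563, ωT=1.667719, cosh=2.744370, sinh=2.555693; start (x,ẋ)=(0.007300, -0.261700) → end (x,ẋ)=(0.020318, 0.318196)
phase 2: p=0.0764, T=0.351, ωT=1.039732, cosh=1.591004, sinh=1.237455; start (x,ẋ)=(0.020318, 0.318196) → end (x,ẋ)=(0.120099, 0.300677)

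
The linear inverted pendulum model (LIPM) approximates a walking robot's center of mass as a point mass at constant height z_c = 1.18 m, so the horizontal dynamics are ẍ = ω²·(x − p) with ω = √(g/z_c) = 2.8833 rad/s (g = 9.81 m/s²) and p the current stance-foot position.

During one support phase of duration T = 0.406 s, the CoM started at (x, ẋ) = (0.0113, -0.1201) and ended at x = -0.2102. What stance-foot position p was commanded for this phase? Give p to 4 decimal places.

p = 0.2209

ωT = 2.8833·0.406 = 1.170620; cosh(ωT) = 1.767082, sinh(ωT) = 1.456908
x(T) = p + (x₀−p)·cosh(ωT) + (ẋ₀/ω)·sinh(ωT) ⇒ p·(1 − cosh) = x(T) − x₀·cosh − (ẋ₀/ω)·sinh
numerator   = -0.2102 − (0.0113)·1.767082 − (-0.1201/2.8833)·1.456908 = -0.169482
denominator = 1 − 1.767082 = -0.767082
p = -0.169482 / -0.767082 = 0.2209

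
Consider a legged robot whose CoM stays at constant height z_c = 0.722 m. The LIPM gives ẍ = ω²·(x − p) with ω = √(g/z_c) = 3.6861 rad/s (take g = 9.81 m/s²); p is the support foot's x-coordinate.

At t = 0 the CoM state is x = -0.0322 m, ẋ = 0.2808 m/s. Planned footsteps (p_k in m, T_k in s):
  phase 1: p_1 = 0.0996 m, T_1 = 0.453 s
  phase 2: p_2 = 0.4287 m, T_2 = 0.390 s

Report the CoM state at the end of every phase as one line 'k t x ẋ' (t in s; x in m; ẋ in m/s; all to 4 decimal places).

1 0.4530 -0.0677 -0.4723
2 0.8430 -0.9298 -4.6851

phase 1: p=0.0996, T=0.453, ωT=1.669803, cosh=2.749704, sinh=2.561419; start (x,ẋ)=(-0.032200, 0.280800) → end (x,ẋ)=(-0.067687, -0.472292)
phase 2: p=0.4287, T=0.390, ωT=1.437579, cosh=2.223996, sinh=1.986494; start (x,ẋ)=(-0.067687, -0.472292) → end (x,ẋ)=(-0.929788, -4.685128)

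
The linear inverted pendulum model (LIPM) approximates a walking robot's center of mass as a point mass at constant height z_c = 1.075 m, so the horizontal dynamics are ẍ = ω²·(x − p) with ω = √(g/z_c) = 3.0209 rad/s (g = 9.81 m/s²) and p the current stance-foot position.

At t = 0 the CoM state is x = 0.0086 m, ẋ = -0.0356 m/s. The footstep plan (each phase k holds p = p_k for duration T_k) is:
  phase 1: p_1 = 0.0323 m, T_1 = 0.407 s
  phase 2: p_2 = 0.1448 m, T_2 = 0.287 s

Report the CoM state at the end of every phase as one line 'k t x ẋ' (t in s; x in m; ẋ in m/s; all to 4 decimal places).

1 0.4070 -0.0301 -0.1780
2 0.6940 -0.1578 -0.7669

phase 1: p=0.0323, T=0.407, ωT=1.229506, cosh=1.855989, sinh=1.563552; start (x,ẋ)=(0.008600, -0.035600) → end (x,ẋ)=(-0.030113, -0.178016)
phase 2: p=0.1448, T=0.287, ωT=0.866998, cosh=1.399984, sinh=0.979773; start (x,ẋ)=(-0.030113, -0.178016) → end (x,ẋ)=(-0.157811, -0.766926)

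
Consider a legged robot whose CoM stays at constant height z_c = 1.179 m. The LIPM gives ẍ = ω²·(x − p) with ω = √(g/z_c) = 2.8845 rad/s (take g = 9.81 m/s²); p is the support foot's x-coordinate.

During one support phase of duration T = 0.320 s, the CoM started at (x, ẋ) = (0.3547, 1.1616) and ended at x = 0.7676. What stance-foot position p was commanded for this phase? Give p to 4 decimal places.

ωT = 2.8845·0.320 = 0.923040; cosh(ωT) = 1.457120, sinh(ωT) = 1.059810
x(T) = p + (x₀−p)·cosh(ωT) + (ẋ₀/ω)·sinh(ωT) ⇒ p·(1 − cosh) = x(T) − x₀·cosh − (ẋ₀/ω)·sinh
numerator   = 0.7676 − (0.3547)·1.457120 − (1.1616/2.8845)·1.059810 = -0.176030
denominator = 1 − 1.457120 = -0.457120
p = -0.176030 / -0.457120 = 0.3851

p = 0.3851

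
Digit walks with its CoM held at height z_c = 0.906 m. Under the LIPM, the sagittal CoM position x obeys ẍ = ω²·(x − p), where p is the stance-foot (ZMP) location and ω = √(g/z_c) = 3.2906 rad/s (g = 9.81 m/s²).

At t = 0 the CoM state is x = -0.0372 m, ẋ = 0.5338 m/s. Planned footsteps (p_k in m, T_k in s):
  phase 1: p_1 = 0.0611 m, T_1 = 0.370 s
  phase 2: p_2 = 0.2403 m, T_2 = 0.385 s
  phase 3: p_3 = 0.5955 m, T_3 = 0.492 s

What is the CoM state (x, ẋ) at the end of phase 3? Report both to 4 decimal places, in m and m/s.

x = -0.0139, ẋ = -1.7266

phase 1: p=0.0611, T=0.370, ωT=1.217522, cosh=1.837384, sinh=1.541421; start (x,ẋ)=(-0.037200, 0.533800) → end (x,ẋ)=(0.130534, 0.482198)
phase 2: p=0.2403, T=0.385, ωT=1.266881, cosh=1.915736, sinh=1.634027; start (x,ẋ)=(0.130534, 0.482198) → end (x,ẋ)=(0.269464, 0.333560)
phase 3: p=0.5955, T=0.492, ωT=1.618975, cosh=2.623008, sinh=2.424906; start (x,ẋ)=(0.269464, 0.333560) → end (x,ẋ)=(-0.013887, -1.726636)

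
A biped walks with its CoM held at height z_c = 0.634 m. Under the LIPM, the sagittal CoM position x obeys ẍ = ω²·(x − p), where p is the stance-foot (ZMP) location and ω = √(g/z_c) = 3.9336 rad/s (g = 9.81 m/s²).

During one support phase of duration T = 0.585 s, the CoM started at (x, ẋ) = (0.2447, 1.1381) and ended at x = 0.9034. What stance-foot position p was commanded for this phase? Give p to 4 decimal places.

p = 0.4355

ωT = 3.9336·0.585 = 2.301156; cosh(ωT) = 5.042931, sinh(ωT) = 4.942788
x(T) = p + (x₀−p)·cosh(ωT) + (ẋ₀/ω)·sinh(ωT) ⇒ p·(1 − cosh) = x(T) − x₀·cosh − (ẋ₀/ω)·sinh
numerator   = 0.9034 − (0.2447)·5.042931 − (1.1381/3.9336)·4.942788 = -1.760691
denominator = 1 − 5.042931 = -4.042931
p = -1.760691 / -4.042931 = 0.4355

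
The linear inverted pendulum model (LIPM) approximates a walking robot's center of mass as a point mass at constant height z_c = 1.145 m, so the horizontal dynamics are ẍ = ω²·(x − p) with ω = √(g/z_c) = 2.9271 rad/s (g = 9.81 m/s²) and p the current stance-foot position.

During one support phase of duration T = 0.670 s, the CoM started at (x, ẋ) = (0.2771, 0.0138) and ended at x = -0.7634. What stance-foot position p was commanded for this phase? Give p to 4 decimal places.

p = 0.6799

ωT = 2.9271·0.670 = 1.961157; cosh(ωT) = 3.624121, sinh(ωT) = 3.483425
x(T) = p + (x₀−p)·cosh(ωT) + (ẋ₀/ω)·sinh(ωT) ⇒ p·(1 − cosh) = x(T) − x₀·cosh − (ẋ₀/ω)·sinh
numerator   = -0.7634 − (0.2771)·3.624121 − (0.0138/2.9271)·3.483425 = -1.784067
denominator = 1 − 3.624121 = -2.624121
p = -1.784067 / -2.624121 = 0.6799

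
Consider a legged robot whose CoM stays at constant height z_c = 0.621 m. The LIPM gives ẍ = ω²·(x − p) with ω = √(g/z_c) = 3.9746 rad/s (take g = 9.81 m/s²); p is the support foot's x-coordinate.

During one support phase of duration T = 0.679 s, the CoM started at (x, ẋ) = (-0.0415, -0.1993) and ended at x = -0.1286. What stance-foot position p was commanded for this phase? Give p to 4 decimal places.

p = -0.0854

ωT = 3.9746·0.679 = 2.698753; cosh(ωT) = 7.464242, sinh(ωT) = 7.396952
x(T) = p + (x₀−p)·cosh(ωT) + (ẋ₀/ω)·sinh(ωT) ⇒ p·(1 − cosh) = x(T) − x₀·cosh − (ẋ₀/ω)·sinh
numerator   = -0.1286 − (-0.0415)·7.464242 − (-0.1993/3.9746)·7.396952 = 0.552074
denominator = 1 − 7.464242 = -6.464242
p = 0.552074 / -6.464242 = -0.0854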